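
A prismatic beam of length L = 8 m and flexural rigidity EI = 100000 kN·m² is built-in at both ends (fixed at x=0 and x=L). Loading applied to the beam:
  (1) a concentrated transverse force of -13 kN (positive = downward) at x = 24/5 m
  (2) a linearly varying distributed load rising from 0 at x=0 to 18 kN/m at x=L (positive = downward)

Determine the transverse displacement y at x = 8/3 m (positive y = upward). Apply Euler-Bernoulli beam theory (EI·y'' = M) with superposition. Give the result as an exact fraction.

Load 1 — point force P=-13 kN at a=24/5 m (b=L-a=16/5):
  y_1 = -Pb²x²(3aL-(3a+b)x)/(6L³EI)  [x≤a] = -(-13)·(16/5)²·(8/3)²·(3·(24/5)·8-(3·(24/5)+(16/5))·(8/3))/(6·8³·100000) = 6656/31640625 m
Load 2 — triangular load w₀=18 kN/m (0→w₀ over full span):
  y_2 = -w₀x²(L-x)²(x+2L)/(120LEI) = -18·(8/3)²·(8-(8/3))²·((8/3)+2·8)/(120·8·100000) = -896/1265625 m
Superposition: y = Σ y_i = -5248/10546875 m ≈ -0.000498 m

y(8/3) = -5248/10546875 m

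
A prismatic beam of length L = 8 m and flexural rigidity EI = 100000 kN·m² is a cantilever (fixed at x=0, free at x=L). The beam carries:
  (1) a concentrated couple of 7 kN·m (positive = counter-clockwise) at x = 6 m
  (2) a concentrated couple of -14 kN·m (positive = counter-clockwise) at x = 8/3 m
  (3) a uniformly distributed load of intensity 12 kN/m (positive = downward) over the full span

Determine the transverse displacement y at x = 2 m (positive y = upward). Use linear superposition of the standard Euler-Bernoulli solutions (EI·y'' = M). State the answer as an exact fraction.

y(2) = -331/50000 m

Load 1 — applied couple M₀=7 kN·m at a=6 m (b=L-a=2):
  y_1 = M₀x²/(2EI)  [x≤a] = 7·2²/(2·100000) = 7/50000 m
Load 2 — applied couple M₀=-14 kN·m at a=8/3 m (b=L-a=16/3):
  y_2 = M₀x²/(2EI)  [x≤a] = (-14)·2²/(2·100000) = -7/25000 m
Load 3 — uniform load w=12 kN/m over full span:
  y_3 = -wx²(x²-4Lx+6L²)/(24EI) = -12·2²·(2²-4·8·2+6·8²)/(24·100000) = -81/12500 m
Superposition: y = Σ y_i = -331/50000 m ≈ -0.006620 m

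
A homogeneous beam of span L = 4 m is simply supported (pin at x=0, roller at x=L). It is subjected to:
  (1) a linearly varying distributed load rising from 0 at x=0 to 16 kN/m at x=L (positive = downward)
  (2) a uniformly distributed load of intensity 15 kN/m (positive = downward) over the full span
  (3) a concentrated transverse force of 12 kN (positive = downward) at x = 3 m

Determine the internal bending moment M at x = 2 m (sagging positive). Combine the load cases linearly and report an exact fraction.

Load 1 — triangular load w₀=16 kN/m (0→w₀ over full span):
  M_1 = w₀Lx/6 - w₀x³/(6L) = 16·4·2/6 - 16·2³/(6·4) = 16 kN·m
Load 2 — uniform load w=15 kN/m over full span:
  M_2 = wx(L-x)/2 = 15·2·(4-2)/2 = 30 kN·m
Load 3 — point force P=12 kN at a=3 m (b=L-a=1):
  M_3 = Pbx/L  [x≤a] = 12·1·2/4 = 6 kN·m
Superposition: M = Σ M_i = 52 kN·m ≈ 52.000000 kN·m

M(2) = 52 kN·m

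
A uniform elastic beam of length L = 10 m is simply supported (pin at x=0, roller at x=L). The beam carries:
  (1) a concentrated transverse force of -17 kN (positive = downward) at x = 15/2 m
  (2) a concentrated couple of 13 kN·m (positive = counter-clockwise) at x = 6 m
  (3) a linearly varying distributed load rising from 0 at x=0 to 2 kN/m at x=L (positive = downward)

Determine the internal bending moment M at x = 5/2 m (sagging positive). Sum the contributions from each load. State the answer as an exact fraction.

M(5/2) = 7/16 kN·m

Load 1 — point force P=-17 kN at a=15/2 m (b=L-a=5/2):
  M_1 = Pbx/L  [x≤a] = (-17)·(5/2)·(5/2)/10 = -85/8 kN·m
Load 2 — applied couple M₀=13 kN·m at a=6 m (b=L-a=4):
  M_2 = M₀x/L  [x≤a] = 13·(5/2)/10 = 13/4 kN·m
Load 3 — triangular load w₀=2 kN/m (0→w₀ over full span):
  M_3 = w₀Lx/6 - w₀x³/(6L) = 2·10·(5/2)/6 - 2·(5/2)³/(6·10) = 125/16 kN·m
Superposition: M = Σ M_i = 7/16 kN·m ≈ 0.437500 kN·m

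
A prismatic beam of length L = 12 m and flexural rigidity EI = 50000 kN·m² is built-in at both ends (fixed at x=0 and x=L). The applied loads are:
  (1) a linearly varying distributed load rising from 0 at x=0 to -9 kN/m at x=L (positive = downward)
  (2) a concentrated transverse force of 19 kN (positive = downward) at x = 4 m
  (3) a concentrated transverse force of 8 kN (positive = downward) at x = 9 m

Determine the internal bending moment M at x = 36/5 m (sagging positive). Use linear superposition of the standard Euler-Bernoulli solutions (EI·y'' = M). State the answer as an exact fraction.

Load 1 — triangular load w₀=-9 kN/m (0→w₀ over full span):
  M_1 = 3w₀Lx/20 - w₀L²/30 - w₀x³/(6L) = 3·(-9)·12·(36/5)/20 - (-9)·12²/30 - (-9)·(36/5)³/(6·12) = -3348/125 kN·m
Load 2 — point force P=19 kN at a=4 m (b=L-a=8):
  M_2 = Pa²(a+3b)(L-x)/L³ - Pa²b/L²  [x>a] = 19·4²·(4+3·8)·(12-(36/5))/12³ - 19·4²·8/12² = 304/45 kN·m
Load 3 — point force P=8 kN at a=9 m (b=L-a=3):
  M_3 = Pb²(3a+b)x/L³ - Pab²/L²  [x≤a] = 8·3²·(3·9+3)·(36/5)/12³ - 8·9·3²/12² = 9/2 kN·m
Superposition: M = Σ M_i = -34939/2250 kN·m ≈ -15.528444 kN·m

M(36/5) = -34939/2250 kN·m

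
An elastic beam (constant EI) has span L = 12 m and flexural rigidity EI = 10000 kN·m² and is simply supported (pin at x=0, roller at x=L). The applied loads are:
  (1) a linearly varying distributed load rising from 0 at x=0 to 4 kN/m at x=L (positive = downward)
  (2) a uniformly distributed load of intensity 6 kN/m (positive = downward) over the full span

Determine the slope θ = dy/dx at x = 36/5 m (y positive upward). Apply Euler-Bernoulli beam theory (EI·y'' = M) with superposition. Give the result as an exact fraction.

Load 1 — triangular load w₀=4 kN/m (0→w₀ over full span):
  θ_1 = -w₀(7L⁴-30L²x²+15x⁴)/(360LEI) = -4·(7·12⁴-30·12²·(36/5)²+15·(36/5)⁴)/(360·12·10000) = 1392/390625 rad
Load 2 — uniform load w=6 kN/m over full span:
  θ_2 = -w(L³-6Lx²+4x³)/(24EI) = -6·(12³-6·12·(36/5)²+4·(36/5)³)/(24·10000) = 999/78125 rad
Superposition: θ = Σ θ_i = 6387/390625 rad ≈ 0.016351 rad

θ(36/5) = 6387/390625 rad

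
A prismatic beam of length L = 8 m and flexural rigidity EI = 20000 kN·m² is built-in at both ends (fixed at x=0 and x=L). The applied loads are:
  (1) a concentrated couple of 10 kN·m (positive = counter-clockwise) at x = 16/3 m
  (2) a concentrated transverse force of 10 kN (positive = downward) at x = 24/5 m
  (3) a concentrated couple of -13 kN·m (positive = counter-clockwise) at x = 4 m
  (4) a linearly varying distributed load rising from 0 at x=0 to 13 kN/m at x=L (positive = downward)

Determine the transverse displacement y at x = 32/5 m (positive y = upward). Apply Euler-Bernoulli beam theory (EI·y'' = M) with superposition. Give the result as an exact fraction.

y(32/5) = -804419/351562500 m

Load 1 — applied couple M₀=10 kN·m at a=16/3 m (b=L-a=8/3):
  y_1 = (R_Ax³/6 - M_Ax²/2 - M₀(x-a)²/2)/EI  [x>a] with R_A=5/3, M_A=10/3 = ((5/3)·(32/5)³/6 - (10/3)·(32/5)²/2 - 10·((32/5)-(16/3))²/2)/20000 = -8/140625 m
Load 2 — point force P=10 kN at a=24/5 m (b=L-a=16/5):
  y_2 = -Pa²(L-x)²(3bL-(3b+a)(L-x))/(6L³EI)  [x>a] = -10·(24/5)²·(8-(32/5))²·(3·(16/5)·8-(3·(16/5)+(24/5))·(8-(32/5)))/(6·8³·20000) = -1008/1953125 m
Load 3 — applied couple M₀=-13 kN·m at a=4 m (b=L-a=4):
  y_3 = (R_Ax³/6 - M_Ax²/2 - M₀(x-a)²/2)/EI  [x>a] with R_A=-39/16, M_A=-13/4 = ((-39/16)·(32/5)³/6 - (-13/4)·(32/5)²/2 - (-13)·((32/5)-4)²/2)/20000 = -39/312500 m
Load 4 — triangular load w₀=13 kN/m (0→w₀ over full span):
  y_4 = -w₀x²(L-x)²(x+2L)/(120LEI) = -13·(32/5)²·(8-(32/5))²·((32/5)+2·8)/(120·8·20000) = -46592/29296875 m
Superposition: y = Σ y_i = -804419/351562500 m ≈ -0.002288 m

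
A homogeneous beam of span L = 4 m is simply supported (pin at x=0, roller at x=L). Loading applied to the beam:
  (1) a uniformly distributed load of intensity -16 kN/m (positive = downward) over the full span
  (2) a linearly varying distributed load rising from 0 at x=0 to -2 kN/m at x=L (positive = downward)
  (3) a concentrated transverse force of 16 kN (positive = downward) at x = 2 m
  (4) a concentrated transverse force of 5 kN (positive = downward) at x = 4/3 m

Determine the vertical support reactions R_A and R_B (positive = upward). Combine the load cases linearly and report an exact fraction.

R_A = -22 kN, R_B = -25 kN

Load 1 — uniform load w=-16 kN/m over full span:
  R_A = wL/2 = (-16)·4/2 = -32 kN
  R_B = wL/2 = (-16)·4/2 = -32 kN
Load 2 — triangular load w₀=-2 kN/m (0→w₀ over full span):
  R_A = w₀L/6 = (-2)·4/6 = -4/3 kN
  R_B = w₀L/3 = (-2)·4/3 = -8/3 kN
Load 3 — point force P=16 kN at a=2 m (b=L-a=2):
  R_A = Pb/L = 16·2/4 = 8 kN
  R_B = Pa/L = 16·2/4 = 8 kN
Load 4 — point force P=5 kN at a=4/3 m (b=L-a=8/3):
  R_A = Pb/L = 5·(8/3)/4 = 10/3 kN
  R_B = Pa/L = 5·(4/3)/4 = 5/3 kN
Superposition: R_A = -22 kN, R_B = -25 kN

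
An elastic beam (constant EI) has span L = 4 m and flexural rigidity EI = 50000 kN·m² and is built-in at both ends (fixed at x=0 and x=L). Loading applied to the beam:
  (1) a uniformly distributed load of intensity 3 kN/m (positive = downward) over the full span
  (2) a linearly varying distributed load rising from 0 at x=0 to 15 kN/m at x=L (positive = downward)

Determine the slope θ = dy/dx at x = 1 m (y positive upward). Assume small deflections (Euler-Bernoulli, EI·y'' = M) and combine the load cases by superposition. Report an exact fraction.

θ(1) = -33/320000 rad

Load 1 — uniform load w=3 kN/m over full span:
  θ_1 = -wx(L-x)(L-2x)/(12EI) = -3·1·(4-1)·(4-2·1)/(12·50000) = -3/100000 rad
Load 2 — triangular load w₀=15 kN/m (0→w₀ over full span):
  θ_2 = -w₀(2x(L-x)(L-2x)(x+2L)+x²(L-x)²)/(120LEI) = -15·(2·1·(4-1)·(4-2·1)·(1+2·4)+1²·(4-1)²)/(120·4·50000) = -117/1600000 rad
Superposition: θ = Σ θ_i = -33/320000 rad ≈ -0.000103 rad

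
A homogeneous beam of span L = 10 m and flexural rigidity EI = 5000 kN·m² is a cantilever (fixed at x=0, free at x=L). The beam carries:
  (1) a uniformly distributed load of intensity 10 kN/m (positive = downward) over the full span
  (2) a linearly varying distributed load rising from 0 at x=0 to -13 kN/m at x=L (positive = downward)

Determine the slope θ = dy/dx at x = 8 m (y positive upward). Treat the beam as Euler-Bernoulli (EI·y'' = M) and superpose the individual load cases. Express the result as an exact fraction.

θ(8) = -28/3125 rad

Load 1 — uniform load w=10 kN/m over full span:
  θ_1 = -wx(x²-3Lx+3L²)/(6EI) = -10·8·(8²-3·10·8+3·10²)/(6·5000) = -124/375 rad
Load 2 — triangular load w₀=-13 kN/m (0→w₀ over full span):
  θ_2 = (w₀Lx²/4-w₀L²x/3-w₀x⁴/(24L))/EI = ((-13)·10·8²/4-(-13)·10²·8/3-(-13)·8⁴/(24·10))/5000 = 3016/9375 rad
Superposition: θ = Σ θ_i = -28/3125 rad ≈ -0.008960 rad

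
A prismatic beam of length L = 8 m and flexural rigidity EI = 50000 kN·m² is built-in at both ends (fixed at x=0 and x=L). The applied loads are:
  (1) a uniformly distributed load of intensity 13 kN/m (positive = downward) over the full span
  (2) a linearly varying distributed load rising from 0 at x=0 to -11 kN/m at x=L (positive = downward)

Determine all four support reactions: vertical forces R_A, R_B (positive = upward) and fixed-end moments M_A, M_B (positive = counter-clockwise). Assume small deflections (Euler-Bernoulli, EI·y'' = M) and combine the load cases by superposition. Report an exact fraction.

R_A = 194/5 kN, M_A = 688/15 kN·m, R_B = 106/5 kN, M_B = -512/15 kN·m

Load 1 — uniform load w=13 kN/m over full span:
  R_A = wL/2 = 13·8/2 = 52 kN
  M_A = wL²/12 = 13·8²/12 = 208/3 kN·m
  R_B = wL/2 = 13·8/2 = 52 kN
  M_B = -wL²/12 = -13·8²/12 = -208/3 kN·m
Load 2 — triangular load w₀=-11 kN/m (0→w₀ over full span):
  R_A = 3w₀L/20 = 3·(-11)·8/20 = -66/5 kN
  M_A = w₀L²/30 = (-11)·8²/30 = -352/15 kN·m
  R_B = 7w₀L/20 = 7·(-11)·8/20 = -154/5 kN
  M_B = -w₀L²/20 = -(-11)·8²/20 = 176/5 kN·m
Superposition: R_A = 194/5 kN, M_A = 688/15 kN·m, R_B = 106/5 kN, M_B = -512/15 kN·m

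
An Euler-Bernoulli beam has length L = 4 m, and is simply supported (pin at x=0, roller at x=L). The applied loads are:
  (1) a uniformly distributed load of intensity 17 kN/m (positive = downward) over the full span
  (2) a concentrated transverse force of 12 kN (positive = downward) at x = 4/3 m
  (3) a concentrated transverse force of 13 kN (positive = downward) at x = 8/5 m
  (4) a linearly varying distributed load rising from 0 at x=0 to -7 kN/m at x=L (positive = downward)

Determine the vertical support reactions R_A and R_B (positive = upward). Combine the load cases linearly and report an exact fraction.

Load 1 — uniform load w=17 kN/m over full span:
  R_A = wL/2 = 17·4/2 = 34 kN
  R_B = wL/2 = 17·4/2 = 34 kN
Load 2 — point force P=12 kN at a=4/3 m (b=L-a=8/3):
  R_A = Pb/L = 12·(8/3)/4 = 8 kN
  R_B = Pa/L = 12·(4/3)/4 = 4 kN
Load 3 — point force P=13 kN at a=8/5 m (b=L-a=12/5):
  R_A = Pb/L = 13·(12/5)/4 = 39/5 kN
  R_B = Pa/L = 13·(8/5)/4 = 26/5 kN
Load 4 — triangular load w₀=-7 kN/m (0→w₀ over full span):
  R_A = w₀L/6 = (-7)·4/6 = -14/3 kN
  R_B = w₀L/3 = (-7)·4/3 = -28/3 kN
Superposition: R_A = 677/15 kN, R_B = 508/15 kN

R_A = 677/15 kN, R_B = 508/15 kN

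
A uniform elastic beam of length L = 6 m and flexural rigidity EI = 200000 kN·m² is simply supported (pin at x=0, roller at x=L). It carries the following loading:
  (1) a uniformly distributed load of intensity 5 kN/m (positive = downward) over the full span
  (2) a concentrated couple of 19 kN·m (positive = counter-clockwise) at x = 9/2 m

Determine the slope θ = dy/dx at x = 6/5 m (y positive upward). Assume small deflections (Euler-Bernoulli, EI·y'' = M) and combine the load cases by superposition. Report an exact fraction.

θ(6/5) = -19519/80000000 rad

Load 1 — uniform load w=5 kN/m over full span:
  θ_1 = -w(L³-6Lx²+4x³)/(24EI) = -5·(6³-6·6·(6/5)²+4·(6/5)³)/(24·200000) = -891/5000000 rad
Load 2 — applied couple M₀=19 kN·m at a=9/2 m (b=L-a=3/2):
  θ_2 = (M₀x²/(2L)+C₁)/EI  [x≤a] with C₁=M₀(3b²-L²)/(6L)=-247/16 = (19·(6/5)²/(2·6)+(-247/16))/200000 = -5263/80000000 rad
Superposition: θ = Σ θ_i = -19519/80000000 rad ≈ -0.000244 rad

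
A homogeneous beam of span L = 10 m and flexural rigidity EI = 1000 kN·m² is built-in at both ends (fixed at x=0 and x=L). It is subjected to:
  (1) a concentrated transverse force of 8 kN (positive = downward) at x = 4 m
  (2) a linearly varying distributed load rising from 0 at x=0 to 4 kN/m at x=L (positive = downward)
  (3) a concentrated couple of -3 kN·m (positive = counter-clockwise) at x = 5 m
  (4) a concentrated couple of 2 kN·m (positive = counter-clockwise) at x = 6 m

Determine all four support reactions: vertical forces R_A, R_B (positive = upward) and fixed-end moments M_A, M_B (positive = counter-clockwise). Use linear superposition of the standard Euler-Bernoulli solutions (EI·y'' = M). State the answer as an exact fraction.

R_A = 5511/500 kN, M_A = 7423/300 kN·m, R_B = 8489/500 kN, M_B = -2819/100 kN·m

Load 1 — point force P=8 kN at a=4 m (b=L-a=6):
  R_A = Pb²(3a+b)/L³ = 8·6²·(3·4+6)/10³ = 648/125 kN
  M_A = Pab²/L² = 8·4·6²/10² = 288/25 kN·m
  R_B = Pa²(a+3b)/L³ = 8·4²·(4+3·6)/10³ = 352/125 kN
  M_B = -Pa²b/L² = -8·4²·6/10² = -192/25 kN·m
Load 2 — triangular load w₀=4 kN/m (0→w₀ over full span):
  R_A = 3w₀L/20 = 3·4·10/20 = 6 kN
  M_A = w₀L²/30 = 4·10²/30 = 40/3 kN·m
  R_B = 7w₀L/20 = 7·4·10/20 = 14 kN
  M_B = -w₀L²/20 = -4·10²/20 = -20 kN·m
Load 3 — applied couple M₀=-3 kN·m at a=5 m (b=L-a=5):
  R_A = 6M₀ab/L³ = 6·(-3)·5·5/10³ = -9/20 kN
  M_A = M₀b(2a-b)/L² = (-3)·5·(2·5-5)/10² = -3/4 kN·m
  R_B = -6M₀ab/L³ = -6·(-3)·5·5/10³ = 9/20 kN
  M_B = M₀a(2b-a)/L² = (-3)·5·(2·5-5)/10² = -3/4 kN·m
Load 4 — applied couple M₀=2 kN·m at a=6 m (b=L-a=4):
  R_A = 6M₀ab/L³ = 6·2·6·4/10³ = 36/125 kN
  M_A = M₀b(2a-b)/L² = 2·4·(2·6-4)/10² = 16/25 kN·m
  R_B = -6M₀ab/L³ = -6·2·6·4/10³ = -36/125 kN
  M_B = M₀a(2b-a)/L² = 2·6·(2·4-6)/10² = 6/25 kN·m
Superposition: R_A = 5511/500 kN, M_A = 7423/300 kN·m, R_B = 8489/500 kN, M_B = -2819/100 kN·m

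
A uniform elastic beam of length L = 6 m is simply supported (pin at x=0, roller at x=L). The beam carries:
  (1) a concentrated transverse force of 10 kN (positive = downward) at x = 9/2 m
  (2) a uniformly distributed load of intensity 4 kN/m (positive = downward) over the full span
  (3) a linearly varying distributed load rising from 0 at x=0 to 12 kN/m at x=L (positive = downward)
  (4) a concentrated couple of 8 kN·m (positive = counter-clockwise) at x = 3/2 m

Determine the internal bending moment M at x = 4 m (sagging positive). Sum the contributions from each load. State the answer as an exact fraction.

M(4) = 50 kN·m

Load 1 — point force P=10 kN at a=9/2 m (b=L-a=3/2):
  M_1 = Pbx/L  [x≤a] = 10·(3/2)·4/6 = 10 kN·m
Load 2 — uniform load w=4 kN/m over full span:
  M_2 = wx(L-x)/2 = 4·4·(6-4)/2 = 16 kN·m
Load 3 — triangular load w₀=12 kN/m (0→w₀ over full span):
  M_3 = w₀Lx/6 - w₀x³/(6L) = 12·6·4/6 - 12·4³/(6·6) = 80/3 kN·m
Load 4 — applied couple M₀=8 kN·m at a=3/2 m (b=L-a=9/2):
  M_4 = M₀x/L - M₀  [x>a] = 8·4/6 - 8 = -8/3 kN·m
Superposition: M = Σ M_i = 50 kN·m ≈ 50.000000 kN·m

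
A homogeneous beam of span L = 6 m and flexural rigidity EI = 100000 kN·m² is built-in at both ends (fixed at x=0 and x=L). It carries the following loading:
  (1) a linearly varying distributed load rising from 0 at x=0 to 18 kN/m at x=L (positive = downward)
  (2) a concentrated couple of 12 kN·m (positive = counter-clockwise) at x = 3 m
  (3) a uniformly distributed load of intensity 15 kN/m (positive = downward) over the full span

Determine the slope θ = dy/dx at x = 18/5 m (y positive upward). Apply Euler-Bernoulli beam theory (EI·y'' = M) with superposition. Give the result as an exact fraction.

θ(18/5) = 1611/7812500 rad

Load 1 — triangular load w₀=18 kN/m (0→w₀ over full span):
  θ_1 = -w₀(2x(L-x)(L-2x)(x+2L)+x²(L-x)²)/(120LEI) = -18·(2·(18/5)·(6-(18/5))·(6-2·(18/5))·((18/5)+2·6)+(18/5)²·(6-(18/5))²)/(120·6·100000) = 243/3906250 rad
Load 2 — applied couple M₀=12 kN·m at a=3 m (b=L-a=3):
  θ_2 = (R_Ax²/2 - M_Ax - M₀(x-a))/EI  [x>a] with R_A=3, M_A=3 = (3·(18/5)²/2 - 3·(18/5) - 12·((18/5)-3))/100000 = 9/625000 rad
Load 3 — uniform load w=15 kN/m over full span:
  θ_3 = -wx(L-x)(L-2x)/(12EI) = -15·(18/5)·(6-(18/5))·(6-2·(18/5))/(12·100000) = 81/625000 rad
Superposition: θ = Σ θ_i = 1611/7812500 rad ≈ 0.000206 rad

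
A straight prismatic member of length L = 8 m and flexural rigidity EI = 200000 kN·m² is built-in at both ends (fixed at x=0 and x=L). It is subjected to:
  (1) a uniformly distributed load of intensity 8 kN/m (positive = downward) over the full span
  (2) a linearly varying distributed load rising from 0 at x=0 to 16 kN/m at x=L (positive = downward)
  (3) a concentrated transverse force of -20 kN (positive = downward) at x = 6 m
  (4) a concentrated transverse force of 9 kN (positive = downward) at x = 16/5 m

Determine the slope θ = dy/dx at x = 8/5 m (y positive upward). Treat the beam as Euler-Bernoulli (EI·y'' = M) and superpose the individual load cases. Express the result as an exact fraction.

θ(8/5) = -75557/234375000 rad

Load 1 — uniform load w=8 kN/m over full span:
  θ_1 = -wx(L-x)(L-2x)/(12EI) = -8·(8/5)·(8-(8/5))·(8-2·(8/5))/(12·200000) = -64/390625 rad
Load 2 — triangular load w₀=16 kN/m (0→w₀ over full span):
  θ_2 = -w₀(2x(L-x)(L-2x)(x+2L)+x²(L-x)²)/(120LEI) = -16·(2·(8/5)·(8-(8/5))·(8-2·(8/5))·((8/5)+2·8)+(8/5)²·(8-(8/5))²)/(120·8·200000) = -896/5859375 rad
Load 3 — point force P=-20 kN at a=6 m (b=L-a=2):
  θ_3 = -Pb²x(2aL-(3a+b)x)/(2L³EI)  [x≤a] = -(-20)·2²·(8/5)·(2·6·8-(3·6+2)·(8/5))/(2·8³·200000) = 1/25000 rad
Load 4 — point force P=9 kN at a=16/5 m (b=L-a=24/5):
  θ_4 = -Pb²x(2aL-(3a+b)x)/(2L³EI)  [x≤a] = -9·(24/5)²·(8/5)·(2·(16/5)·8-(3·(16/5)+(24/5))·(8/5))/(2·8³·200000) = -891/19531250 rad
Superposition: θ = Σ θ_i = -75557/234375000 rad ≈ -0.000322 rad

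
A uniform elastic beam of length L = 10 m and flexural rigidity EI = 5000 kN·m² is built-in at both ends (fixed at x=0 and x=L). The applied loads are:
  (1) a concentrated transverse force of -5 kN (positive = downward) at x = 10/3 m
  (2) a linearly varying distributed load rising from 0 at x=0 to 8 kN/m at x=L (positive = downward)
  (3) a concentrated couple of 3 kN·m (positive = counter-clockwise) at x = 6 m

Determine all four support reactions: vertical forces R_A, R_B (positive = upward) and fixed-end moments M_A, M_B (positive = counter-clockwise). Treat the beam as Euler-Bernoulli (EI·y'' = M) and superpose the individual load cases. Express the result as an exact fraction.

R_A = 29458/3375 kN, M_A = 13648/675 kN·m, R_B = 88667/3375 kN, M_B = -24257/675 kN·m

Load 1 — point force P=-5 kN at a=10/3 m (b=L-a=20/3):
  R_A = Pb²(3a+b)/L³ = (-5)·(20/3)²·(3·(10/3)+(20/3))/10³ = -100/27 kN
  M_A = Pab²/L² = (-5)·(10/3)·(20/3)²/10² = -200/27 kN·m
  R_B = Pa²(a+3b)/L³ = (-5)·(10/3)²·((10/3)+3·(20/3))/10³ = -35/27 kN
  M_B = -Pa²b/L² = -(-5)·(10/3)²·(20/3)/10² = 100/27 kN·m
Load 2 — triangular load w₀=8 kN/m (0→w₀ over full span):
  R_A = 3w₀L/20 = 3·8·10/20 = 12 kN
  M_A = w₀L²/30 = 8·10²/30 = 80/3 kN·m
  R_B = 7w₀L/20 = 7·8·10/20 = 28 kN
  M_B = -w₀L²/20 = -8·10²/20 = -40 kN·m
Load 3 — applied couple M₀=3 kN·m at a=6 m (b=L-a=4):
  R_A = 6M₀ab/L³ = 6·3·6·4/10³ = 54/125 kN
  M_A = M₀b(2a-b)/L² = 3·4·(2·6-4)/10² = 24/25 kN·m
  R_B = -6M₀ab/L³ = -6·3·6·4/10³ = -54/125 kN
  M_B = M₀a(2b-a)/L² = 3·6·(2·4-6)/10² = 9/25 kN·m
Superposition: R_A = 29458/3375 kN, M_A = 13648/675 kN·m, R_B = 88667/3375 kN, M_B = -24257/675 kN·m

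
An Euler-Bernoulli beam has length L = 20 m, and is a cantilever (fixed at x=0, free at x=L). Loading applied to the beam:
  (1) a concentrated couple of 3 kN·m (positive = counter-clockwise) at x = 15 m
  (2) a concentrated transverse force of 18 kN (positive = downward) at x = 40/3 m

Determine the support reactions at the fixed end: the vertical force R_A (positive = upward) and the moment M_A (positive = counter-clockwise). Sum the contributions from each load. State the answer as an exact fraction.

R_A = 18 kN, M_A = 237 kN·m

Load 1 — applied couple M₀=3 kN·m at a=15 m (b=L-a=5):
  R_A = 0 kN
  M_A = -M₀ = -3 kN·m
Load 2 — point force P=18 kN at a=40/3 m (b=L-a=20/3):
  R_A = P = 18 kN
  M_A = Pa = 18·(40/3) = 240 kN·m
Superposition: R_A = 18 kN, M_A = 237 kN·m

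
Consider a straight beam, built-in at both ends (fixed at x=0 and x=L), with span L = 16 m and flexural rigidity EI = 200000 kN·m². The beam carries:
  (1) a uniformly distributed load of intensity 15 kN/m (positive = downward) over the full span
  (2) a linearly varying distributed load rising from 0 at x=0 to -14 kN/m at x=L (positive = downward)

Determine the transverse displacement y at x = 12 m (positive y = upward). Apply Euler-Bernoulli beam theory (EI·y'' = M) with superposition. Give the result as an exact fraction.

y(12) = -219/62500 m

Load 1 — uniform load w=15 kN/m over full span:
  y_1 = -wx²(L-x)²/(24EI) = -15·12²·(16-12)²/(24·200000) = -9/1250 m
Load 2 — triangular load w₀=-14 kN/m (0→w₀ over full span):
  y_2 = -w₀x²(L-x)²(x+2L)/(120LEI) = -(-14)·12²·(16-12)²·(12+2·16)/(120·16·200000) = 231/62500 m
Superposition: y = Σ y_i = -219/62500 m ≈ -0.003504 m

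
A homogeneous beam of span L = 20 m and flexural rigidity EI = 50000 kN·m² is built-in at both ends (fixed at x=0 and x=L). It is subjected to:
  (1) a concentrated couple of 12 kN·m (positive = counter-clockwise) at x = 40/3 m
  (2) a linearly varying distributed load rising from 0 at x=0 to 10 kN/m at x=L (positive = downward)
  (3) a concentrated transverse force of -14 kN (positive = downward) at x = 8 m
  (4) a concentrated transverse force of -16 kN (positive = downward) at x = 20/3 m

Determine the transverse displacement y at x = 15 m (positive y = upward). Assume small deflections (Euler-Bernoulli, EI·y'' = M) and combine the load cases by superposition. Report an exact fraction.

Load 1 — applied couple M₀=12 kN·m at a=40/3 m (b=L-a=20/3):
  y_1 = (R_Ax³/6 - M_Ax²/2 - M₀(x-a)²/2)/EI  [x>a] with R_A=4/5, M_A=4 = ((4/5)·15³/6 - 4·15²/2 - 12·(15-(40/3))²/2)/50000 = -1/3000 m
Load 2 — triangular load w₀=10 kN/m (0→w₀ over full span):
  y_2 = -w₀x²(L-x)²(x+2L)/(120LEI) = -10·15²·(20-15)²·(15+2·20)/(120·20·50000) = -33/1280 m
Load 3 — point force P=-14 kN at a=8 m (b=L-a=12):
  y_3 = -Pa²(L-x)²(3bL-(3b+a)(L-x))/(6L³EI)  [x>a] = -(-14)·8²·(20-15)²·(3·12·20-(3·12+8)·(20-15))/(6·20³·50000) = 7/1500 m
Load 4 — point force P=-16 kN at a=20/3 m (b=L-a=40/3):
  y_4 = -Pa²(L-x)²(3bL-(3b+a)(L-x))/(6L³EI)  [x>a] = -(-16)·(20/3)²·(20-15)²·(3·(40/3)·20-(3·(40/3)+(20/3))·(20-15))/(6·20³·50000) = 17/4050 m
Superposition: y = Σ y_i = -44713/2592000 m ≈ -0.017250 m

y(15) = -44713/2592000 m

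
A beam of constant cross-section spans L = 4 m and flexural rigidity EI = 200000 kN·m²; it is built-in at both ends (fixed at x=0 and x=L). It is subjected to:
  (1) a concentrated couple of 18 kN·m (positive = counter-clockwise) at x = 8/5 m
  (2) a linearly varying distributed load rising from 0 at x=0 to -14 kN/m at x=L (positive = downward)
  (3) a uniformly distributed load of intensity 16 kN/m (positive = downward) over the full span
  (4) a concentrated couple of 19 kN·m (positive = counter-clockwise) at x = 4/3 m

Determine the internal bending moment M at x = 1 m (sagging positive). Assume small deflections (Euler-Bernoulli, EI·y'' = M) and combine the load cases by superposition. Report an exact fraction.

Load 1 — applied couple M₀=18 kN·m at a=8/5 m (b=L-a=12/5):
  M_1 = R_Ax - M_A  [x≤a] with R_A=162/25, M_A=54/25 = (162/25)·1 - (54/25) = 108/25 kN·m
Load 2 — triangular load w₀=-14 kN/m (0→w₀ over full span):
  M_2 = 3w₀Lx/20 - w₀L²/30 - w₀x³/(6L) = 3·(-14)·4·1/20 - (-14)·4²/30 - (-14)·1³/(6·4) = -7/20 kN·m
Load 3 — uniform load w=16 kN/m over full span:
  M_3 = wLx/2 - wL²/12 - wx²/2 = 16·4·1/2 - 16·4²/12 - 16·1²/2 = 8/3 kN·m
Load 4 — applied couple M₀=19 kN·m at a=4/3 m (b=L-a=8/3):
  M_4 = R_Ax - M_A  [x≤a] with R_A=19/3, M_A=0 = (19/3)·1 - 0 = 19/3 kN·m
Superposition: M = Σ M_i = 1297/100 kN·m ≈ 12.970000 kN·m

M(1) = 1297/100 kN·m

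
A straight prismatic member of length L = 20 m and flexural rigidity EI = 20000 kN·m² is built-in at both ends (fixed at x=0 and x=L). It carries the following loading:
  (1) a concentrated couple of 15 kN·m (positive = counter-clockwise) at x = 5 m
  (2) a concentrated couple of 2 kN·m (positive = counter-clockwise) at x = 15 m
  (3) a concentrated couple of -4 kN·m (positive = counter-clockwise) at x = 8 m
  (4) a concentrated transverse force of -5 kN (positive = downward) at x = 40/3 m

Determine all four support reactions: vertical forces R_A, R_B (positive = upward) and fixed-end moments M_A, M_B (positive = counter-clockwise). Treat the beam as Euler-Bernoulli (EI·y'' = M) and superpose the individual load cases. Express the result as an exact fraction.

R_A = -67829/108000 kN, M_A = -108809/10800 kN·m, R_B = -472171/108000 kN, M_B = 192751/10800 kN·m

Load 1 — applied couple M₀=15 kN·m at a=5 m (b=L-a=15):
  R_A = 6M₀ab/L³ = 6·15·5·15/20³ = 27/32 kN
  M_A = M₀b(2a-b)/L² = 15·15·(2·5-15)/20² = -45/16 kN·m
  R_B = -6M₀ab/L³ = -6·15·5·15/20³ = -27/32 kN
  M_B = M₀a(2b-a)/L² = 15·5·(2·15-5)/20² = 75/16 kN·m
Load 2 — applied couple M₀=2 kN·m at a=15 m (b=L-a=5):
  R_A = 6M₀ab/L³ = 6·2·15·5/20³ = 9/80 kN
  M_A = M₀b(2a-b)/L² = 2·5·(2·15-5)/20² = 5/8 kN·m
  R_B = -6M₀ab/L³ = -6·2·15·5/20³ = -9/80 kN
  M_B = M₀a(2b-a)/L² = 2·15·(2·5-15)/20² = -3/8 kN·m
Load 3 — applied couple M₀=-4 kN·m at a=8 m (b=L-a=12):
  R_A = 6M₀ab/L³ = 6·(-4)·8·12/20³ = -36/125 kN
  M_A = M₀b(2a-b)/L² = (-4)·12·(2·8-12)/20² = -12/25 kN·m
  R_B = -6M₀ab/L³ = -6·(-4)·8·12/20³ = 36/125 kN
  M_B = M₀a(2b-a)/L² = (-4)·8·(2·12-8)/20² = -32/25 kN·m
Load 4 — point force P=-5 kN at a=40/3 m (b=L-a=20/3):
  R_A = Pb²(3a+b)/L³ = (-5)·(20/3)²·(3·(40/3)+(20/3))/20³ = -35/27 kN
  M_A = Pab²/L² = (-5)·(40/3)·(20/3)²/20² = -200/27 kN·m
  R_B = Pa²(a+3b)/L³ = (-5)·(40/3)²·((40/3)+3·(20/3))/20³ = -100/27 kN
  M_B = -Pa²b/L² = -(-5)·(40/3)²·(20/3)/20² = 400/27 kN·m
Superposition: R_A = -67829/108000 kN, M_A = -108809/10800 kN·m, R_B = -472171/108000 kN, M_B = 192751/10800 kN·m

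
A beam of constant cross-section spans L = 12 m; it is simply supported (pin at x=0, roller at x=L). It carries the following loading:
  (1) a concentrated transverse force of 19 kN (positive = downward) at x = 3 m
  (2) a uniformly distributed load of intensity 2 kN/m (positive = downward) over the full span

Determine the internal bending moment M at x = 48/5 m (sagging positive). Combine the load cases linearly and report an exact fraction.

M(48/5) = 861/25 kN·m

Load 1 — point force P=19 kN at a=3 m (b=L-a=9):
  M_1 = Pa(L-x)/L  [x>a] = 19·3·(12-(48/5))/12 = 57/5 kN·m
Load 2 — uniform load w=2 kN/m over full span:
  M_2 = wx(L-x)/2 = 2·(48/5)·(12-(48/5))/2 = 576/25 kN·m
Superposition: M = Σ M_i = 861/25 kN·m ≈ 34.440000 kN·m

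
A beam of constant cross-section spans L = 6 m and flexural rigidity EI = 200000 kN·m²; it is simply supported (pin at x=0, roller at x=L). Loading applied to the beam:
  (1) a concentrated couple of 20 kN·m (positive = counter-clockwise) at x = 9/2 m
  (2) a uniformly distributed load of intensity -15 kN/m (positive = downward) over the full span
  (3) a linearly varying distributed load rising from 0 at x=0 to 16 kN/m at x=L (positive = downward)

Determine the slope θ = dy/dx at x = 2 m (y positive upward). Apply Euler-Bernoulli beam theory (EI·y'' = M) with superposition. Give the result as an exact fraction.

Load 1 — applied couple M₀=20 kN·m at a=9/2 m (b=L-a=3/2):
  θ_1 = (M₀x²/(2L)+C₁)/EI  [x≤a] with C₁=M₀(3b²-L²)/(6L)=-65/4 = (20·2²/(2·6)+(-65/4))/200000 = -23/480000 rad
Load 2 — uniform load w=-15 kN/m over full span:
  θ_2 = -w(L³-6Lx²+4x³)/(24EI) = -(-15)·(6³-6·6·2²+4·2³)/(24·200000) = 13/40000 rad
Load 3 — triangular load w₀=16 kN/m (0→w₀ over full span):
  θ_3 = -w₀(7L⁴-30L²x²+15x⁴)/(360LEI) = -16·(7·6⁴-30·6²·2²+15·2⁴)/(360·6·200000) = -26/140625 rad
Superposition: θ = Σ θ_i = 3319/36000000 rad ≈ 0.000092 rad

θ(2) = 3319/36000000 rad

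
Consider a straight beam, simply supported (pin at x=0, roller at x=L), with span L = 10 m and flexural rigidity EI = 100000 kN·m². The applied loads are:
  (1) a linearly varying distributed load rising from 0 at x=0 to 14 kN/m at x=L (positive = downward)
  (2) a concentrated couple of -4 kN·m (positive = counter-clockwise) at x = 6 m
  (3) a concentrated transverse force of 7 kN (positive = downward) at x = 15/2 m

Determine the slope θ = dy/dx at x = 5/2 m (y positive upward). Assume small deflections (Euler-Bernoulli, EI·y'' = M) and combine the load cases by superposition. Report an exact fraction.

θ(5/2) = -1274357/576000000 rad

Load 1 — triangular load w₀=14 kN/m (0→w₀ over full span):
  θ_1 = -w₀(7L⁴-30L²x²+15x⁴)/(360LEI) = -14·(7·10⁴-30·10²·(5/2)²+15·(5/2)⁴)/(360·10·100000) = -9289/4608000 rad
Load 2 — applied couple M₀=-4 kN·m at a=6 m (b=L-a=4):
  θ_2 = (M₀x²/(2L)+C₁)/EI  [x≤a] with C₁=M₀(3b²-L²)/(6L)=52/15 = ((-4)·(5/2)²/(2·10)+(52/15))/100000 = 133/6000000 rad
Load 3 — point force P=7 kN at a=15/2 m (b=L-a=5/2):
  θ_3 = -Pb(L²-b²-3x²)/(6LEI)  [x≤a] = -7·(5/2)·(10²-(5/2)²-3·(5/2)²)/(6·10·100000) = -7/32000 rad
Superposition: θ = Σ θ_i = -1274357/576000000 rad ≈ -0.002212 rad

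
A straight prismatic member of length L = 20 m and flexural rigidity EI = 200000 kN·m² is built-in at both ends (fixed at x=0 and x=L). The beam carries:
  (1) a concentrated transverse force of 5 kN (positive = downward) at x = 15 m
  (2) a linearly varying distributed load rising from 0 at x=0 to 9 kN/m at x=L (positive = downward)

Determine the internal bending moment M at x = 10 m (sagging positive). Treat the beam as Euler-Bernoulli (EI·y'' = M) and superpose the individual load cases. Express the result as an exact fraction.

Load 1 — point force P=5 kN at a=15 m (b=L-a=5):
  M_1 = Pb²(3a+b)x/L³ - Pab²/L²  [x≤a] = 5·5²·(3·15+5)·10/20³ - 5·15·5²/20² = 25/8 kN·m
Load 2 — triangular load w₀=9 kN/m (0→w₀ over full span):
  M_2 = 3w₀Lx/20 - w₀L²/30 - w₀x³/(6L) = 3·9·20·10/20 - 9·20²/30 - 9·10³/(6·20) = 75 kN·m
Superposition: M = Σ M_i = 625/8 kN·m ≈ 78.125000 kN·m

M(10) = 625/8 kN·m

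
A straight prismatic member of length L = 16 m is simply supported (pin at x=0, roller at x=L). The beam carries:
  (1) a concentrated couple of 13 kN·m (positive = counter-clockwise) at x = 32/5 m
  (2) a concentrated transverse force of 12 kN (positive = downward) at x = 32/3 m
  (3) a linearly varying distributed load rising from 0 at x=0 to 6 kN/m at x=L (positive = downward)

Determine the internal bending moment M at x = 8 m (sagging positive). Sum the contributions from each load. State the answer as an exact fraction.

M(8) = 243/2 kN·m

Load 1 — applied couple M₀=13 kN·m at a=32/5 m (b=L-a=48/5):
  M_1 = M₀x/L - M₀  [x>a] = 13·8/16 - 13 = -13/2 kN·m
Load 2 — point force P=12 kN at a=32/3 m (b=L-a=16/3):
  M_2 = Pbx/L  [x≤a] = 12·(16/3)·8/16 = 32 kN·m
Load 3 — triangular load w₀=6 kN/m (0→w₀ over full span):
  M_3 = w₀Lx/6 - w₀x³/(6L) = 6·16·8/6 - 6·8³/(6·16) = 96 kN·m
Superposition: M = Σ M_i = 243/2 kN·m ≈ 121.500000 kN·m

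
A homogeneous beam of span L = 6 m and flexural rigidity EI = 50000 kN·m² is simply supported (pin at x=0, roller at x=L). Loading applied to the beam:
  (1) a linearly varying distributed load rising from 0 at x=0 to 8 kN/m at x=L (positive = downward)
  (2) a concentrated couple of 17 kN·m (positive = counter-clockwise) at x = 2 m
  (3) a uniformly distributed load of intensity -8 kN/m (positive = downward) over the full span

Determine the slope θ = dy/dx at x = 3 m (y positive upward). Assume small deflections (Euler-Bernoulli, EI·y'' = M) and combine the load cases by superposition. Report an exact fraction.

Load 1 — triangular load w₀=8 kN/m (0→w₀ over full span):
  θ_1 = -w₀(7L⁴-30L²x²+15x⁴)/(360LEI) = -8·(7·6⁴-30·6²·3²+15·3⁴)/(360·6·50000) = -21/500000 rad
Load 2 — applied couple M₀=17 kN·m at a=2 m (b=L-a=4):
  θ_2 = (M₀x²/(2L)-M₀(x-a)+C₁)/EI  [x>a] with C₁=M₀(3b²-L²)/(6L)=17/3 = (17·3²/(2·6)-17·(3-2)+(17/3))/50000 = 17/600000 rad
Load 3 — uniform load w=-8 kN/m over full span:
  θ_3 = -w(L³-6Lx²+4x³)/(24EI) = -(-8)·(6³-6·6·3²+4·3³)/(24·50000) = 0 rad
Superposition: θ = Σ θ_i = -41/3000000 rad ≈ -0.000014 rad

θ(3) = -41/3000000 rad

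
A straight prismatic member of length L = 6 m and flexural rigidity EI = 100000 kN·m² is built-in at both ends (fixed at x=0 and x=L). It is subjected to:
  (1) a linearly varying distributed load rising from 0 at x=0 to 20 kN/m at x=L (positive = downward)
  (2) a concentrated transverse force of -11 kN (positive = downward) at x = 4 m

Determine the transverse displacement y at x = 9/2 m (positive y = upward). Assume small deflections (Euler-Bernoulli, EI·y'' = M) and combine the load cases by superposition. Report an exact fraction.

Load 1 — triangular load w₀=20 kN/m (0→w₀ over full span):
  y_1 = -w₀x²(L-x)²(x+2L)/(120LEI) = -20·(9/2)²·(6-(9/2))²·((9/2)+2·6)/(120·6·100000) = -2673/12800000 m
Load 2 — point force P=-11 kN at a=4 m (b=L-a=2):
  y_2 = -Pa²(L-x)²(3bL-(3b+a)(L-x))/(6L³EI)  [x>a] = -(-11)·4²·(6-(9/2))²·(3·2·6-(3·2+4)·(6-(9/2)))/(6·6³·100000) = 77/1200000 m
Superposition: y = Σ y_i = -1111/7680000 m ≈ -0.000145 m

y(9/2) = -1111/7680000 m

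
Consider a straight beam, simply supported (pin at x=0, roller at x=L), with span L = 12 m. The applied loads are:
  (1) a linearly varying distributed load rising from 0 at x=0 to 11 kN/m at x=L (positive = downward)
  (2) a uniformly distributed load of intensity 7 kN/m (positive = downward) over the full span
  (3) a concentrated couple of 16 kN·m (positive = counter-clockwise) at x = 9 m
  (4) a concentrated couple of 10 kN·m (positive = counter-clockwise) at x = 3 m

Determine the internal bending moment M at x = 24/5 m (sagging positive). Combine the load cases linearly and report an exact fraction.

M(24/5) = 26258/125 kN·m

Load 1 — triangular load w₀=11 kN/m (0→w₀ over full span):
  M_1 = w₀Lx/6 - w₀x³/(6L) = 11·12·(24/5)/6 - 11·(24/5)³/(6·12) = 11088/125 kN·m
Load 2 — uniform load w=7 kN/m over full span:
  M_2 = wx(L-x)/2 = 7·(24/5)·(12-(24/5))/2 = 3024/25 kN·m
Load 3 — applied couple M₀=16 kN·m at a=9 m (b=L-a=3):
  M_3 = M₀x/L  [x≤a] = 16·(24/5)/12 = 32/5 kN·m
Load 4 — applied couple M₀=10 kN·m at a=3 m (b=L-a=9):
  M_4 = M₀x/L - M₀  [x>a] = 10·(24/5)/12 - 10 = -6 kN·m
Superposition: M = Σ M_i = 26258/125 kN·m ≈ 210.064000 kN·m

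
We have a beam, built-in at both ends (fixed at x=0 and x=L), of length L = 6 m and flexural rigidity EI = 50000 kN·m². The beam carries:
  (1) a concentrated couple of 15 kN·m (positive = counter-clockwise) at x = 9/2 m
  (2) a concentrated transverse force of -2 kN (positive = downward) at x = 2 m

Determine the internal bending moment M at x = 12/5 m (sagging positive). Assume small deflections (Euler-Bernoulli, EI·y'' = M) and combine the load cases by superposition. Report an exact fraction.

M(12/5) = 781/720 kN·m

Load 1 — applied couple M₀=15 kN·m at a=9/2 m (b=L-a=3/2):
  M_1 = R_Ax - M_A  [x≤a] with R_A=45/16, M_A=75/16 = (45/16)·(12/5) - (75/16) = 33/16 kN·m
Load 2 — point force P=-2 kN at a=2 m (b=L-a=4):
  M_2 = Pa²(a+3b)(L-x)/L³ - Pa²b/L²  [x>a] = (-2)·2²·(2+3·4)·(6-(12/5))/6³ - (-2)·2²·4/6² = -44/45 kN·m
Superposition: M = Σ M_i = 781/720 kN·m ≈ 1.084722 kN·m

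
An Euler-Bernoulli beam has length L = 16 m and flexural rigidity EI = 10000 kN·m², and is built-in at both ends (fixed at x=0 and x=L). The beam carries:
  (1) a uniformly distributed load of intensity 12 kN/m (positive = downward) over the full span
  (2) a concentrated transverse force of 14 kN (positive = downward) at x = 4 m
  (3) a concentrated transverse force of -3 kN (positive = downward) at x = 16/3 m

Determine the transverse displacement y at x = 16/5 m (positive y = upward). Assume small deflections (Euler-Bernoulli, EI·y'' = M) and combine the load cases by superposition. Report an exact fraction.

Load 1 — uniform load w=12 kN/m over full span:
  y_1 = -wx²(L-x)²/(24EI) = -12·(16/5)²·(16-(16/5))²/(24·10000) = -32768/390625 m
Load 2 — point force P=14 kN at a=4 m (b=L-a=12):
  y_2 = -Pb²x²(3aL-(3a+b)x)/(6L³EI)  [x≤a] = -14·12²·(16/5)²·(3·4·16-(3·4+12)·(16/5))/(6·16³·10000) = -756/78125 m
Load 3 — point force P=-3 kN at a=16/3 m (b=L-a=32/3):
  y_3 = -Pb²x²(3aL-(3a+b)x)/(6L³EI)  [x≤a] = -(-3)·(32/3)²·(16/5)²·(3·(16/3)·16-(3·(16/3)+(32/3))·(16/5))/(6·16³·10000) = 1024/421875 m
Superposition: y = Σ y_i = -961196/10546875 m ≈ -0.091136 m

y(16/5) = -961196/10546875 m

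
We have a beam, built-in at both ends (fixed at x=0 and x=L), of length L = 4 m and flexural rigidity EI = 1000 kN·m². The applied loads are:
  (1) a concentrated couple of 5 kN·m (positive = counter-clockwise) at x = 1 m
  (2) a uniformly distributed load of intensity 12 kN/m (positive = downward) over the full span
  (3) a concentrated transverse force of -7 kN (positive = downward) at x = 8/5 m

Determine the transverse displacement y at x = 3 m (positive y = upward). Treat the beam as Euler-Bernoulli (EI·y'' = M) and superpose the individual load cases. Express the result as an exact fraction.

Load 1 — applied couple M₀=5 kN·m at a=1 m (b=L-a=3):
  y_1 = (R_Ax³/6 - M_Ax²/2 - M₀(x-a)²/2)/EI  [x>a] with R_A=45/32, M_A=-15/16 = ((45/32)·3³/6 - (-15/16)·3²/2 - 5·(3-1)²/2)/1000 = 7/12800 m
Load 2 — uniform load w=12 kN/m over full span:
  y_2 = -wx²(L-x)²/(24EI) = -12·3²·(4-3)²/(24·1000) = -9/2000 m
Load 3 — point force P=-7 kN at a=8/5 m (b=L-a=12/5):
  y_3 = -Pa²(L-x)²(3bL-(3b+a)(L-x))/(6L³EI)  [x>a] = -(-7)·(8/5)²·(4-3)²·(3·(12/5)·4-(3·(12/5)+(8/5))·(4-3))/(6·4³·1000) = 7/7500 m
Superposition: y = Σ y_i = -2899/960000 m ≈ -0.003020 m

y(3) = -2899/960000 m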